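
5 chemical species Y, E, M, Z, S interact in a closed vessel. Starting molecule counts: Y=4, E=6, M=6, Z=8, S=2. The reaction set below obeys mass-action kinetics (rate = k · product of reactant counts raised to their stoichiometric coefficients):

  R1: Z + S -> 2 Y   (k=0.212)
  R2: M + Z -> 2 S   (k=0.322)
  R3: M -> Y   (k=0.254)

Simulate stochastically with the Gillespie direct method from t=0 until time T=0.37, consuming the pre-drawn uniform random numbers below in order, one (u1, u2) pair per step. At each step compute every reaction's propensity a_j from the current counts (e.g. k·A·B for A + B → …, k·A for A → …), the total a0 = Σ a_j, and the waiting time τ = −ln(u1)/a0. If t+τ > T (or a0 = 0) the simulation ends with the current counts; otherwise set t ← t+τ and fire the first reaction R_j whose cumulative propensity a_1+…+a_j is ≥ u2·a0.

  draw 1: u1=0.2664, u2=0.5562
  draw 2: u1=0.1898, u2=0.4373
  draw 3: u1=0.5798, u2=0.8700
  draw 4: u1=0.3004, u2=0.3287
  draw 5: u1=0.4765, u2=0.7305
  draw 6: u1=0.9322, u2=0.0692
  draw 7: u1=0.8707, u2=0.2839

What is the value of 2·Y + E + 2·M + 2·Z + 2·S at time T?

Check how each reaction changes W = 2·Y + E + 2·M + 2·Z + 2·S (weight of products minus weight of reactants):
R1: Z + S -> 2 Y: (2·2) − (2·1 + 2·1) = 4 − 4 = 0
R2: M + Z -> 2 S: (2·2) − (2·1 + 2·1) = 4 − 4 = 0
R3: M -> Y: (2·1) − (2·1) = 2 − 2 = 0
Every reaction leaves W unchanged, so W is conserved and no simulation is needed: W(T) = W(0) = 2·4 + 6 + 2·6 + 2·8 + 2·2 = 46

Value at T = 46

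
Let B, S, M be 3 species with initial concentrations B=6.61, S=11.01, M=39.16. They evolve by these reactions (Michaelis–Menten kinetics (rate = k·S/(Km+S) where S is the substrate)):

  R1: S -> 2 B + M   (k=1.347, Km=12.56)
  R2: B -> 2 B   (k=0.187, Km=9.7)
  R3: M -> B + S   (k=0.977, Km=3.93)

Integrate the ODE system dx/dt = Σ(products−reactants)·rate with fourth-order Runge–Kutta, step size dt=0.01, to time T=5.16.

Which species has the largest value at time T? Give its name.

Dominant species at T: M

RK4 with dt=0.01: 516 steps to T=5.16. Trajectory (selected grid times):
t=0.00: B=6.61 S=11.01 M=39.16
t=0.57: B=7.88 S=11.16 M=39.01
t=1.15: B=9.18 S=11.30 M=38.87
t=1.72: B=10.47 S=11.44 M=38.73
t=2.29: B=11.77 S=11.58 M=38.59
t=2.87: B=13.10 S=11.72 M=38.45
t=3.44: B=14.41 S=11.85 M=38.32
t=4.01: B=15.73 S=11.98 M=38.19
t=4.59: B=17.07 S=12.12 M=38.05
t=5.16: B=18.40 S=12.24 M=37.93
At T=5.16: B=18.40 S=12.24 M=37.93; the largest is M.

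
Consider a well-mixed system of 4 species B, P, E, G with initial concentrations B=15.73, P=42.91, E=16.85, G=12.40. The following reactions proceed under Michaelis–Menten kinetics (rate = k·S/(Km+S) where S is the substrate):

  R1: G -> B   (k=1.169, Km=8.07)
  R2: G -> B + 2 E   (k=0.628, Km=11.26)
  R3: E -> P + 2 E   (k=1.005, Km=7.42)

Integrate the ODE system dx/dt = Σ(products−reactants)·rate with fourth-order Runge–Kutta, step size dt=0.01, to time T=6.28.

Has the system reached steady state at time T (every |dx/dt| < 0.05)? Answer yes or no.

Steady state at T: no

RK4 with dt=0.01: 628 steps to T=6.28. Trajectory (selected grid times):
t=0.00: B=15.73 P=42.91 E=16.85 G=12.40
t=0.70: B=16.45 P=43.40 E=17.80 G=11.68
t=1.40: B=17.15 P=43.90 E=18.74 G=10.98
t=2.09: B=17.81 P=44.40 E=19.66 G=10.32
t=2.79: B=18.47 P=44.92 E=20.59 G=9.66
t=3.49: B=19.11 P=45.44 E=21.51 G=9.02
t=4.19: B=19.73 P=45.96 E=22.41 G=8.40
t=4.88: B=20.31 P=46.49 E=23.30 G=7.82
t=5.58: B=20.88 P=47.02 E=24.19 G=7.25
t=6.28: B=21.43 P=47.56 E=25.07 G=6.70
Rates at T: R1=0.5302, R2=0.2342, R3=0.7754
dx/dt at T (Σ net stoichiometry × rate): B=+0.7644, P=+0.7754, E=+1.2439, G=-0.7644
Largest |dx/dt| is |+1.2439| (E) ≥ 0.05 → not steady.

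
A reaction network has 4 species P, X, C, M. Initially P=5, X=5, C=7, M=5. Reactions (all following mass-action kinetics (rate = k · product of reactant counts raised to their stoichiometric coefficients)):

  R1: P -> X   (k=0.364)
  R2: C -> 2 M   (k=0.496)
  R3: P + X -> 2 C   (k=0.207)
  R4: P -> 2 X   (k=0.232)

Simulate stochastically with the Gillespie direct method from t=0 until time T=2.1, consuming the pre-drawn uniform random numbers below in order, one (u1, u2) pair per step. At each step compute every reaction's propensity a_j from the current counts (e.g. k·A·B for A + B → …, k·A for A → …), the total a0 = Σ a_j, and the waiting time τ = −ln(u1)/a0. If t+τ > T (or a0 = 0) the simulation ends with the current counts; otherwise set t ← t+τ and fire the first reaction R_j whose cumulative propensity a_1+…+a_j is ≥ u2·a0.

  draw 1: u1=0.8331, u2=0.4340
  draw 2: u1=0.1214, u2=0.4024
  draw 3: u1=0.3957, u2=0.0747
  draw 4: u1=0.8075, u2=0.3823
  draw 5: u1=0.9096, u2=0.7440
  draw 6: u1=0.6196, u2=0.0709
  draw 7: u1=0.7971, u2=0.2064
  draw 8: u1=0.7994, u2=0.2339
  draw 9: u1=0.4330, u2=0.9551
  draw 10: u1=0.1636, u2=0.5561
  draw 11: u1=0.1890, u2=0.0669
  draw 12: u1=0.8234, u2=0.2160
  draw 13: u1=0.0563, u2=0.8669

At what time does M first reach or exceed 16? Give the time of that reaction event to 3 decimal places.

Threshold first reached at t = 1.591

t=0.000: P=5 X=5 C=7 M=5
Draw 1: a1=1.820, a2=3.472, a3=5.175, a4=1.160, a0=11.627; τ=−ln(0.8331)/11.627=0.016 → t=0.016; u2·a0=0.4340·11.627=5.046; a1=1.820 < 5.046 ≤ a1+a2=5.292 → R2 fires; P=5 X=5 C=6 M=7
Draw 2: a1=1.820, a2=2.976, a3=5.175, a4=1.160, a0=11.131; τ=−ln(0.1214)/11.131=0.189 → t=0.205; u2·a0=0.4024·11.131=4.479; a1=1.820 < 4.479 ≤ a1+a2=4.796 → R2 fires; P=5 X=5 C=5 M=9
Draw 3: a1=1.820, a2=2.480, a3=5.175, a4=1.160, a0=10.635; τ=−ln(0.3957)/10.635=0.087 → t=0.292; u2·a0=0.0747·10.635=0.794 ≤ a1=1.820 → R1 fires; P=4 X=6 C=5 M=9
Draw 4: a1=1.456, a2=2.480, a3=4.968, a4=0.928, a0=9.832; τ=−ln(0.8075)/9.832=0.022 → t=0.314; u2·a0=0.3823·9.832=3.759; a1=1.456 < 3.759 ≤ a1+a2=3.936 → R2 fires; P=4 X=6 C=4 M=11
Draw 5: a1=1.456, a2=1.984, a3=4.968, a4=0.928, a0=9.336; τ=−ln(0.9096)/9.336=0.010 → t=0.324; u2·a0=0.7440·9.336=6.946; a1+a2=3.440 < 6.946 ≤ a1+…+a3=8.408 → R3 fires; P=3 X=5 C=6 M=11
Draw 6: a1=1.092, a2=2.976, a3=3.105, a4=0.696, a0=7.869; τ=−ln(0.6196)/7.869=0.061 → t=0.385; u2·a0=0.0709·7.869=0.558 ≤ a1=1.092 → R1 fires; P=2 X=6 C=6 M=11
Draw 7: a1=0.728, a2=2.976, a3=2.484, a4=0.464, a0=6.652; τ=−ln(0.7971)/6.652=0.034 → t=0.419; u2·a0=0.2064·6.652=1.373; a1=0.728 < 1.373 ≤ a1+a2=3.704 → R2 fires; P=2 X=6 C=5 M=13
Draw 8: a1=0.728, a2=2.480, a3=2.484, a4=0.464, a0=6.156; τ=−ln(0.7994)/6.156=0.036 → t=0.456; u2·a0=0.2339·6.156=1.440; a1=0.728 < 1.440 ≤ a1+a2=3.208 → R2 fires; P=2 X=6 C=4 M=15
Draw 9: a1=0.728, a2=1.984, a3=2.484, a4=0.464, a0=5.660; τ=−ln(0.4330)/5.660=0.148 → t=0.603; u2·a0=0.9551·5.660=5.406; a1+…+a3=5.196 < 5.406 ≤ a1+…+a4=5.660 → R4 fires; P=1 X=8 C=4 M=15
Draw 10: a1=0.364, a2=1.984, a3=1.656, a4=0.232, a0=4.236; τ=−ln(0.1636)/4.236=0.427 → t=1.031; u2·a0=0.5561·4.236=2.356; a1+a2=2.348 < 2.356 ≤ a1+…+a3=4.004 → R3 fires; P=0 X=7 C=6 M=15
Draw 11: a1=0.000, a2=2.976, a3=0.000, a4=0.000, a0=2.976; τ=−ln(0.1890)/2.976=0.560 → t=1.591; u2·a0=0.0669·2.976=0.199; a1=0.000 < 0.199 ≤ a1+a2=2.976 → R2 fires; P=0 X=7 C=5 M=17
Draw 12: a1=0.000, a2=2.480, a3=0.000, a4=0.000, a0=2.480; τ=−ln(0.8234)/2.480=0.078 → t=1.669; u2·a0=0.2160·2.480=0.536; a1=0.000 < 0.536 ≤ a1+a2=2.480 → R2 fires; P=0 X=7 C=4 M=19
Draw 13: a1=0.000, a2=1.984, a3=0.000, a4=0.000, a0=1.984; τ=−ln(0.0563)/1.984=1.450 → t=3.119 > T=2.1: stop.
M first becomes ≥ 16 when it reaches 17 at the event at t=1.591.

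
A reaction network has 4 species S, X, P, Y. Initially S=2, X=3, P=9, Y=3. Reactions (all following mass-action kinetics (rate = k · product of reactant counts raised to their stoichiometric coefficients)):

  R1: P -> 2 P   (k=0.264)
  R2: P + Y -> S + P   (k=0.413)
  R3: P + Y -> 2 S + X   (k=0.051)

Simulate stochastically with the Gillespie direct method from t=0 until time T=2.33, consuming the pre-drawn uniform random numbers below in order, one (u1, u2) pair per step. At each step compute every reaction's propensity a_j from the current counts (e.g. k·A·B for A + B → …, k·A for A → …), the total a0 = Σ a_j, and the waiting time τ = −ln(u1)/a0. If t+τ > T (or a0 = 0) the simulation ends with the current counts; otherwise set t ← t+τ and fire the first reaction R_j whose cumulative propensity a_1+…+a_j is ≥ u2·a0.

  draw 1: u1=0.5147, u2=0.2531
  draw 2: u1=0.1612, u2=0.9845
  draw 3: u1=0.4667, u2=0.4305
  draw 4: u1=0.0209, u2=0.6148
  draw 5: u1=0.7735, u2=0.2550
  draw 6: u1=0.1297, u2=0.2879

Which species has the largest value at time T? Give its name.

Dominant species at T: P

t=0.000: S=2 X=3 P=9 Y=3
Draw 1: a1=2.376, a2=11.151, a3=1.377, a0=14.904; τ=−ln(0.5147)/14.904=0.045 → t=0.045; u2·a0=0.2531·14.904=3.772; a1=2.376 < 3.772 ≤ a1+a2=13.527 → R2 fires; S=3 X=3 P=9 Y=2
Draw 2: a1=2.376, a2=7.434, a3=0.918, a0=10.728; τ=−ln(0.1612)/10.728=0.170 → t=0.215; u2·a0=0.9845·10.728=10.562; a1+a2=9.810 < 10.562 ≤ a1+…+a3=10.728 → R3 fires; S=5 X=4 P=8 Y=1
Draw 3: a1=2.112, a2=3.304, a3=0.408, a0=5.824; τ=−ln(0.4667)/5.824=0.131 → t=0.346; u2·a0=0.4305·5.824=2.507; a1=2.112 < 2.507 ≤ a1+a2=5.416 → R2 fires; S=6 X=4 P=8 Y=0
Draw 4: a1=2.112, a2=0.000, a3=0.000, a0=2.112; τ=−ln(0.0209)/2.112=1.831 → t=2.177; u2·a0=0.6148·2.112=1.298 ≤ a1=2.112 → R1 fires; S=6 X=4 P=9 Y=0
Draw 5: a1=2.376, a2=0.000, a3=0.000, a0=2.376; τ=−ln(0.7735)/2.376=0.108 → t=2.285; u2·a0=0.2550·2.376=0.606 ≤ a1=2.376 → R1 fires; S=6 X=4 P=10 Y=0
Draw 6: a1=2.640, a2=0.000, a3=0.000, a0=2.640; τ=−ln(0.1297)/2.640=0.774 → t=3.059 > T=2.33: stop.
At T=2.33: S=6 X=4 P=10 Y=0; the largest is P.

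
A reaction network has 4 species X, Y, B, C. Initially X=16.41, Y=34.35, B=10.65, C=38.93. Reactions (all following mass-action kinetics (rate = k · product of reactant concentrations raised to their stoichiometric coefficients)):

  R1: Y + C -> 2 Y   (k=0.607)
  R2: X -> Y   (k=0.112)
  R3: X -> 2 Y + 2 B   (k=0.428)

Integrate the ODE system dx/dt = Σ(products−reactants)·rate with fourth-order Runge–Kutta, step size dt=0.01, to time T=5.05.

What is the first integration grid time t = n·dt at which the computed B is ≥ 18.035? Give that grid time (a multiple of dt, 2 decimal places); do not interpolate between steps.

RK4 with dt=0.01: 505 steps to T=5.05. Trajectory (selected grid times):
t=0.00: X=16.41 Y=34.35 B=10.65 C=38.93
t=0.56: X=12.13 Y=80.96 B=17.44 C=0.00
t=0.61: X=11.80 Y=81.54 B=17.95 C=0.00
t=0.62: X=11.74 Y=81.65 B=18.05 C=0.00
t=1.12: X=8.96 Y=86.63 B=22.46 C=0.00
t=1.68: X=6.62 Y=90.82 B=26.16 C=0.00
t=2.24: X=4.90 Y=93.92 B=28.90 C=0.00
t=2.81: X=3.60 Y=96.25 B=30.96 C=0.00
t=3.37: X=2.66 Y=97.93 B=32.45 C=0.00
t=3.93: X=1.97 Y=99.17 B=33.55 C=0.00
t=4.49: X=1.45 Y=100.09 B=34.36 C=0.00
t=5.05: X=1.07 Y=100.77 B=34.96 C=0.00
B(0.61)=17.950 < 18.035 but B(0.62)=18.051 ≥ 18.035, so the first grid time is t=0.62.

Threshold first reached at t = 0.62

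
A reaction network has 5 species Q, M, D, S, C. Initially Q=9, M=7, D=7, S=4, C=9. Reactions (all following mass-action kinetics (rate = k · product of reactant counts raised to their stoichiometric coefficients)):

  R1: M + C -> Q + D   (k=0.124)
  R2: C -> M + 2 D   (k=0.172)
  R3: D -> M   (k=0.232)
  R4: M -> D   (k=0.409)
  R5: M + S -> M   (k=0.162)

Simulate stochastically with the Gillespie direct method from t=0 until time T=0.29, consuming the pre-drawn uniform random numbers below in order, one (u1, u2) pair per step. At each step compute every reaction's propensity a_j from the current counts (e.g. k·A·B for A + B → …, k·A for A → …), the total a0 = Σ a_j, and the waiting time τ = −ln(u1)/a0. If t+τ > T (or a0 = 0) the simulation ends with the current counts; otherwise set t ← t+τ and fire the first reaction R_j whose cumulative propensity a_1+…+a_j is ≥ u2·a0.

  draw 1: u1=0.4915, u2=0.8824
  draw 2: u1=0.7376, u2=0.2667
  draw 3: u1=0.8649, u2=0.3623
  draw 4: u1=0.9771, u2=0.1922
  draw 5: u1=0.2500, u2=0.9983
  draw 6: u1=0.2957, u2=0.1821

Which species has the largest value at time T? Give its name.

t=0.000: Q=9 M=7 D=7 S=4 C=9
Draw 1: a1=7.812, a2=1.548, a3=1.624, a4=2.863, a5=4.536, a0=18.383; τ=−ln(0.4915)/18.383=0.039 → t=0.039; u2·a0=0.8824·18.383=16.221; a1+…+a4=13.847 < 16.221 ≤ a1+…+a5=18.383 → R5 fires; Q=9 M=7 D=7 S=3 C=9
Draw 2: a1=7.812, a2=1.548, a3=1.624, a4=2.863, a5=3.402, a0=17.249; τ=−ln(0.7376)/17.249=0.018 → t=0.056; u2·a0=0.2667·17.249=4.600 ≤ a1=7.812 → R1 fires; Q=10 M=6 D=8 S=3 C=8
Draw 3: a1=5.952, a2=1.376, a3=1.856, a4=2.454, a5=2.916, a0=14.554; τ=−ln(0.8649)/14.554=0.010 → t=0.066; u2·a0=0.3623·14.554=5.273 ≤ a1=5.952 → R1 fires; Q=11 M=5 D=9 S=3 C=7
Draw 4: a1=4.340, a2=1.204, a3=2.088, a4=2.045, a5=2.430, a0=12.107; τ=−ln(0.9771)/12.107=0.002 → t=0.068; u2·a0=0.1922·12.107=2.327 ≤ a1=4.340 → R1 fires; Q=12 M=4 D=10 S=3 C=6
Draw 5: a1=2.976, a2=1.032, a3=2.320, a4=1.636, a5=1.944, a0=9.908; τ=−ln(0.2500)/9.908=0.140 → t=0.208; u2·a0=0.9983·9.908=9.891; a1+…+a4=7.964 < 9.891 ≤ a1+…+a5=9.908 → R5 fires; Q=12 M=4 D=10 S=2 C=6
Draw 6: a1=2.976, a2=1.032, a3=2.320, a4=1.636, a5=1.296, a0=9.260; τ=−ln(0.2957)/9.260=0.132 → t=0.340 > T=0.29: stop.
At T=0.29: Q=12 M=4 D=10 S=2 C=6; the largest is Q.

Dominant species at T: Q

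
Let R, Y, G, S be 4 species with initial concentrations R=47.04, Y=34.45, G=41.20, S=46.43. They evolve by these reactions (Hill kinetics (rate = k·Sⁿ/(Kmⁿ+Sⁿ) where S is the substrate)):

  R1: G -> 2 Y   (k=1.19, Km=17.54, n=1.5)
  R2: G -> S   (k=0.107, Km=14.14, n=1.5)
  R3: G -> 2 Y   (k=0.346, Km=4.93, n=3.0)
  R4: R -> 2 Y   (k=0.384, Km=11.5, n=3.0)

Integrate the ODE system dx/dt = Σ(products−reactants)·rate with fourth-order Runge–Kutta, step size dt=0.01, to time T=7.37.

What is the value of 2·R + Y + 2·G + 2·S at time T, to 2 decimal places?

Value at T = 303.79

Check how each reaction changes W = 2·R + Y + 2·G + 2·S (weight of products minus weight of reactants):
R1: G -> 2 Y: (1·2) − (2·1) = 2 − 2 = 0
R2: G -> S: (2·1) − (2·1) = 2 − 2 = 0
R3: G -> 2 Y: (1·2) − (2·1) = 2 − 2 = 0
R4: R -> 2 Y: (1·2) − (2·1) = 2 − 2 = 0
Every reaction leaves W unchanged, so W is conserved and no simulation is needed: W(T) = W(0) = 2·47.04 + 34.45 + 2·41.20 + 2·46.43 = 303.79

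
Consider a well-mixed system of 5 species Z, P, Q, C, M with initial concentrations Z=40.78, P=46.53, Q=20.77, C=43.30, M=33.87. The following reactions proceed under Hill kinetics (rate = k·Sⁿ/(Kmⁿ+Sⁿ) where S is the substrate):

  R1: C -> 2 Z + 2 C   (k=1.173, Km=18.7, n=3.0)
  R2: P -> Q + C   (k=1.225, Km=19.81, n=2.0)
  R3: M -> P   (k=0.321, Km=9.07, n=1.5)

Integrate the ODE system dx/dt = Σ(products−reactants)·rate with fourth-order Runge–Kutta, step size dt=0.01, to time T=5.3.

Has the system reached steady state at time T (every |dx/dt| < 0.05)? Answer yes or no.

RK4 with dt=0.01: 530 steps to T=5.3. Trajectory (selected grid times):
t=0.00: Z=40.78 P=46.53 Q=20.77 C=43.30 M=33.87
t=0.59: Z=42.06 P=46.09 Q=21.38 C=44.55 M=33.70
t=1.18: Z=43.36 P=45.64 Q=21.99 C=45.81 M=33.54
t=1.77: Z=44.66 P=45.20 Q=22.60 C=47.07 M=33.37
t=2.36: Z=45.96 P=44.76 Q=23.20 C=48.32 M=33.21
t=2.94: Z=47.25 P=44.33 Q=23.80 C=49.56 M=33.04
t=3.53: Z=48.57 P=43.90 Q=24.40 C=50.82 M=32.88
t=4.12: Z=49.89 P=43.46 Q=25.00 C=52.08 M=32.71
t=4.71: Z=51.21 P=43.03 Q=25.59 C=53.34 M=32.55
t=5.30: Z=52.54 P=42.60 Q=26.19 C=54.60 M=32.38
Rates at T: R1=1.1277, R2=1.0072, R3=0.2796
dx/dt at T (Σ net stoichiometry × rate): Z=+2.2554, P=-0.7276, Q=+1.0072, C=+2.1349, M=-0.2796
Largest |dx/dt| is |+2.2554| (Z) ≥ 0.05 → not steady.

Steady state at T: no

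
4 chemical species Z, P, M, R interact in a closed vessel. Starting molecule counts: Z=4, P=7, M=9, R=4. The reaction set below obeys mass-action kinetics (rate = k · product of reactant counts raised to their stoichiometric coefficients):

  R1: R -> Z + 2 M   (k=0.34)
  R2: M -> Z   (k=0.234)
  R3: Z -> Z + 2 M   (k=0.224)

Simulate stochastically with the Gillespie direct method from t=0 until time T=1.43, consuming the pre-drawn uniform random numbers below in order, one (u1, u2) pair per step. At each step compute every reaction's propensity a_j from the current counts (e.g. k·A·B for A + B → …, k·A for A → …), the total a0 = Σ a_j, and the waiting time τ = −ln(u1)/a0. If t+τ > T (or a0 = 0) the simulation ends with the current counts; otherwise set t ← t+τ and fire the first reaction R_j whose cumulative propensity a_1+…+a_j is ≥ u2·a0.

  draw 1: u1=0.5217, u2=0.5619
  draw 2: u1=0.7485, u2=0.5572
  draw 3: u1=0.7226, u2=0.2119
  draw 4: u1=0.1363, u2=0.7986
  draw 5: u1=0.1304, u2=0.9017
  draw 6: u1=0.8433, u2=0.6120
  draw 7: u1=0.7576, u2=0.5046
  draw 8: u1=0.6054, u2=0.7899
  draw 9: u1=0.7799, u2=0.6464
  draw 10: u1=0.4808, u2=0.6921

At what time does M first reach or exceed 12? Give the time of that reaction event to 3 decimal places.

t=0.000: Z=4 P=7 M=9 R=4
Draw 1: a1=1.360, a2=2.106, a3=0.896, a0=4.362; τ=−ln(0.5217)/4.362=0.149 → t=0.149; u2·a0=0.5619·4.362=2.451; a1=1.360 < 2.451 ≤ a1+a2=3.466 → R2 fires; Z=5 P=7 M=8 R=4
Draw 2: a1=1.360, a2=1.872, a3=1.120, a0=4.352; τ=−ln(0.7485)/4.352=0.067 → t=0.216; u2·a0=0.5572·4.352=2.425; a1=1.360 < 2.425 ≤ a1+a2=3.232 → R2 fires; Z=6 P=7 M=7 R=4
Draw 3: a1=1.360, a2=1.638, a3=1.344, a0=4.342; τ=−ln(0.7226)/4.342=0.075 → t=0.291; u2·a0=0.2119·4.342=0.920 ≤ a1=1.360 → R1 fires; Z=7 P=7 M=9 R=3
Draw 4: a1=1.020, a2=2.106, a3=1.568, a0=4.694; τ=−ln(0.1363)/4.694=0.425 → t=0.715; u2·a0=0.7986·4.694=3.749; a1+a2=3.126 < 3.749 ≤ a1+…+a3=4.694 → R3 fires; Z=7 P=7 M=11 R=3
Draw 5: a1=1.020, a2=2.574, a3=1.568, a0=5.162; τ=−ln(0.1304)/5.162=0.395 → t=1.110; u2·a0=0.9017·5.162=4.655; a1+a2=3.594 < 4.655 ≤ a1+…+a3=5.162 → R3 fires; Z=7 P=7 M=13 R=3
Draw 6: a1=1.020, a2=3.042, a3=1.568, a0=5.630; τ=−ln(0.8433)/5.630=0.030 → t=1.140; u2·a0=0.6120·5.630=3.446; a1=1.020 < 3.446 ≤ a1+a2=4.062 → R2 fires; Z=8 P=7 M=12 R=3
Draw 7: a1=1.020, a2=2.808, a3=1.792, a0=5.620; τ=−ln(0.7576)/5.620=0.049 → t=1.189; u2·a0=0.5046·5.620=2.836; a1=1.020 < 2.836 ≤ a1+a2=3.828 → R2 fires; Z=9 P=7 M=11 R=3
Draw 8: a1=1.020, a2=2.574, a3=2.016, a0=5.610; τ=−ln(0.6054)/5.610=0.089 → t=1.279; u2·a0=0.7899·5.610=4.431; a1+a2=3.594 < 4.431 ≤ a1+…+a3=5.610 → R3 fires; Z=9 P=7 M=13 R=3
Draw 9: a1=1.020, a2=3.042, a3=2.016, a0=6.078; τ=−ln(0.7799)/6.078=0.041 → t=1.320; u2·a0=0.6464·6.078=3.929; a1=1.020 < 3.929 ≤ a1+a2=4.062 → R2 fires; Z=10 P=7 M=12 R=3
Draw 10: a1=1.020, a2=2.808, a3=2.240, a0=6.068; τ=−ln(0.4808)/6.068=0.121 → t=1.440 > T=1.43: stop.
M first becomes ≥ 12 when it reaches 13 at the event at t=1.110.

Threshold first reached at t = 1.110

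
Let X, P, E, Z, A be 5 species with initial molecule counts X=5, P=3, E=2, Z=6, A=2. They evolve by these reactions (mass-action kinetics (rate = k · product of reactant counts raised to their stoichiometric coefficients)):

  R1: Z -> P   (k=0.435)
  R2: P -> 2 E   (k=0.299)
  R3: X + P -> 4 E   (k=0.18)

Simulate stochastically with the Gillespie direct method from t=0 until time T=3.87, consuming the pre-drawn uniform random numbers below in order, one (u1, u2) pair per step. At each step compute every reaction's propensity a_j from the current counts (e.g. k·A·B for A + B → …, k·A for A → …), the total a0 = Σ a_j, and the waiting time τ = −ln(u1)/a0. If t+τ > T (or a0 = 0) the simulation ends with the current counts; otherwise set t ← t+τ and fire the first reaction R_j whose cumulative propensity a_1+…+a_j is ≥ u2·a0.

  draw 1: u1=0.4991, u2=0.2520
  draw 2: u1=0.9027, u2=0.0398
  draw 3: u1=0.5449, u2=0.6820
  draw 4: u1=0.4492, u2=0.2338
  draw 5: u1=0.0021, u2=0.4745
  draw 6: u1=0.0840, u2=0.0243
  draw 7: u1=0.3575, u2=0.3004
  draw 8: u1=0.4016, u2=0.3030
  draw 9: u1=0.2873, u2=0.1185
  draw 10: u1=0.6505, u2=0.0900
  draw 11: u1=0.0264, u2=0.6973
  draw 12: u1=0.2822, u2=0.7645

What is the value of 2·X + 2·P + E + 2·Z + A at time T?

Check how each reaction changes W = 2·X + 2·P + E + 2·Z + A (weight of products minus weight of reactants):
R1: Z -> P: (2·1) − (2·1) = 2 − 2 = 0
R2: P -> 2 E: (1·2) − (2·1) = 2 − 2 = 0
R3: X + P -> 4 E: (1·4) − (2·1 + 2·1) = 4 − 4 = 0
Every reaction leaves W unchanged, so W is conserved and no simulation is needed: W(T) = W(0) = 2·5 + 2·3 + 2 + 2·6 + 2 = 32

Value at T = 32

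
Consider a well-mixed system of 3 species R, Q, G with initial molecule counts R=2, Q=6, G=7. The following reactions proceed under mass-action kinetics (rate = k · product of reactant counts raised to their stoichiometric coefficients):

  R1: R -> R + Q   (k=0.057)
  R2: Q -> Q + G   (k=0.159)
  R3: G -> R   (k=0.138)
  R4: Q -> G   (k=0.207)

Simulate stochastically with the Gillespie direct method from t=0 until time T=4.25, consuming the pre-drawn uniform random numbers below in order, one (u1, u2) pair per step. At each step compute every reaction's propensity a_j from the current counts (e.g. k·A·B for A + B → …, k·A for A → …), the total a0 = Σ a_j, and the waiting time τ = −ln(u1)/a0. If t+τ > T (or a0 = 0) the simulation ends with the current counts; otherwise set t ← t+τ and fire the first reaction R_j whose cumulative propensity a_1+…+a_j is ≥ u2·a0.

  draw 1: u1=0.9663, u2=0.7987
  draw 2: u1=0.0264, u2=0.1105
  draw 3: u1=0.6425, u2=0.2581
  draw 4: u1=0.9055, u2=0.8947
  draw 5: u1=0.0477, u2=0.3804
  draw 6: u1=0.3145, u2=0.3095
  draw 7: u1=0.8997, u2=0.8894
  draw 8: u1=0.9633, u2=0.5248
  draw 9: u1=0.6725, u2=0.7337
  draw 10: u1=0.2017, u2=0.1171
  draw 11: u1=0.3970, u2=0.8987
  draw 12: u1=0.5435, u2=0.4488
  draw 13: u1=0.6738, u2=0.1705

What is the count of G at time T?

t=0.000: R=2 Q=6 G=7
Draw 1: a1=0.114, a2=0.954, a3=0.966, a4=1.242, a0=3.276; τ=−ln(0.9663)/3.276=0.010 → t=0.010; u2·a0=0.7987·3.276=2.617; a1+…+a3=2.034 < 2.617 ≤ a1+…+a4=3.276 → R4 fires; R=2 Q=5 G=8
Draw 2: a1=0.114, a2=0.795, a3=1.104, a4=1.035, a0=3.048; τ=−ln(0.0264)/3.048=1.192 → t=1.203; u2·a0=0.1105·3.048=0.337; a1=0.114 < 0.337 ≤ a1+a2=0.909 → R2 fires; R=2 Q=5 G=9
Draw 3: a1=0.114, a2=0.795, a3=1.242, a4=1.035, a0=3.186; τ=−ln(0.6425)/3.186=0.139 → t=1.342; u2·a0=0.2581·3.186=0.822; a1=0.114 < 0.822 ≤ a1+a2=0.909 → R2 fires; R=2 Q=5 G=10
Draw 4: a1=0.114, a2=0.795, a3=1.380, a4=1.035, a0=3.324; τ=−ln(0.9055)/3.324=0.030 → t=1.372; u2·a0=0.8947·3.324=2.974; a1+…+a3=2.289 < 2.974 ≤ a1+…+a4=3.324 → R4 fires; R=2 Q=4 G=11
Draw 5: a1=0.114, a2=0.636, a3=1.518, a4=0.828, a0=3.096; τ=−ln(0.0477)/3.096=0.983 → t=2.354; u2·a0=0.3804·3.096=1.178; a1+a2=0.750 < 1.178 ≤ a1+…+a3=2.268 → R3 fires; R=3 Q=4 G=10
Draw 6: a1=0.171, a2=0.636, a3=1.380, a4=0.828, a0=3.015; τ=−ln(0.3145)/3.015=0.384 → t=2.738; u2·a0=0.3095·3.015=0.933; a1+a2=0.807 < 0.933 ≤ a1+…+a3=2.187 → R3 fires; R=4 Q=4 G=9
Draw 7: a1=0.228, a2=0.636, a3=1.242, a4=0.828, a0=2.934; τ=−ln(0.8997)/2.934=0.036 → t=2.774; u2·a0=0.8894·2.934=2.609; a1+…+a3=2.106 < 2.609 ≤ a1+…+a4=2.934 → R4 fires; R=4 Q=3 G=10
Draw 8: a1=0.228, a2=0.477, a3=1.380, a4=0.621, a0=2.706; τ=−ln(0.9633)/2.706=0.014 → t=2.788; u2·a0=0.5248·2.706=1.420; a1+a2=0.705 < 1.420 ≤ a1+…+a3=2.085 → R3 fires; R=5 Q=3 G=9
Draw 9: a1=0.285, a2=0.477, a3=1.242, a4=0.621, a0=2.625; τ=−ln(0.6725)/2.625=0.151 → t=2.939; u2·a0=0.7337·2.625=1.926; a1+a2=0.762 < 1.926 ≤ a1+…+a3=2.004 → R3 fires; R=6 Q=3 G=8
Draw 10: a1=0.342, a2=0.477, a3=1.104, a4=0.621, a0=2.544; τ=−ln(0.2017)/2.544=0.629 → t=3.568; u2·a0=0.1171·2.544=0.298 ≤ a1=0.342 → R1 fires; R=6 Q=4 G=8
Draw 11: a1=0.342, a2=0.636, a3=1.104, a4=0.828, a0=2.910; τ=−ln(0.3970)/2.910=0.317 → t=3.886; u2·a0=0.8987·2.910=2.615; a1+…+a3=2.082 < 2.615 ≤ a1+…+a4=2.910 → R4 fires; R=6 Q=3 G=9
Draw 12: a1=0.342, a2=0.477, a3=1.242, a4=0.621, a0=2.682; τ=−ln(0.5435)/2.682=0.227 → t=4.113; u2·a0=0.4488·2.682=1.204; a1+a2=0.819 < 1.204 ≤ a1+…+a3=2.061 → R3 fires; R=7 Q=3 G=8
Draw 13: a1=0.399, a2=0.477, a3=1.104, a4=0.621, a0=2.601; τ=−ln(0.6738)/2.601=0.152 → t=4.265 > T=4.25: stop.
Read off G at T=4.25: 8

G at T = 8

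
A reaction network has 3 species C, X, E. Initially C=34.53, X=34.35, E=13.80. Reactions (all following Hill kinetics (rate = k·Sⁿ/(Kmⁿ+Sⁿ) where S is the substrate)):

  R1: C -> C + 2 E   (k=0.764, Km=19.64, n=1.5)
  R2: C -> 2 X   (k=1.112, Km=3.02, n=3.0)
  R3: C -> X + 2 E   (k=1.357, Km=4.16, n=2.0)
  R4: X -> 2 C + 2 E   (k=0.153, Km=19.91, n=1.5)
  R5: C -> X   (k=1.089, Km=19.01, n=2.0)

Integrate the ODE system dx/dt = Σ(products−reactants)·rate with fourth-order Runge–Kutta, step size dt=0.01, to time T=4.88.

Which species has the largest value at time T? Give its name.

RK4 with dt=0.01: 488 steps to T=4.88. Trajectory (selected grid times):
t=0.00: C=34.53 X=34.35 E=13.80
t=0.54: C=32.88 X=36.66 E=15.93
t=1.08: C=31.24 X=38.96 E=18.05
t=1.63: C=29.59 X=41.28 E=20.19
t=2.17: C=27.99 X=43.54 E=22.28
t=2.71: C=26.41 X=45.79 E=24.35
t=3.25: C=24.84 X=48.02 E=26.40
t=3.80: C=23.27 X=50.26 E=28.47
t=4.34: C=21.76 X=52.45 E=30.47
t=4.88: C=20.26 X=54.61 E=32.45
At T=4.88: C=20.26 X=54.61 E=32.45; the largest is X.

Dominant species at T: X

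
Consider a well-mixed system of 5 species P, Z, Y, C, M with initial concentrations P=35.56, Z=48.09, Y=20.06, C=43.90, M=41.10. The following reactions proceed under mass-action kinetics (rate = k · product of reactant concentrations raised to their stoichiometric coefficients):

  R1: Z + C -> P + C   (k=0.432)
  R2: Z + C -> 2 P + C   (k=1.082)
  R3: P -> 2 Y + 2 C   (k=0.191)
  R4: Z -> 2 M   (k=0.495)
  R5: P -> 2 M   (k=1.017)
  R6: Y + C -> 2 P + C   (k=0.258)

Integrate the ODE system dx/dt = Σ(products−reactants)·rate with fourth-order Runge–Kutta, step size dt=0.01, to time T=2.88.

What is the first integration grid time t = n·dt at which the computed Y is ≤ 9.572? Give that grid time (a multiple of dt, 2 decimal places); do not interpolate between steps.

RK4 with dt=0.01: 288 steps to T=2.88. Trajectory (selected grid times):
t=0.00: P=35.56 Z=48.09 Y=20.06 C=43.90 M=41.10
t=0.08: P=132.88 Z=0.19 Y=10.17 C=47.33 M=60.05
t=0.09: P=133.85 Z=0.09 Y=9.47 C=47.84 M=62.77
t=0.32: P=131.69 Z=0.00 Y=3.75 C=59.68 M=125.84
t=0.64: P=116.66 Z=0.00 Y=2.44 C=74.87 M=206.69
t=0.96: P=102.42 Z=0.00 Y=1.79 C=88.24 M=277.91
t=1.28: P=89.63 Z=0.00 Y=1.37 C=99.97 M=340.33
t=1.60: P=78.30 Z=0.00 Y=1.08 C=110.22 M=394.91
t=1.92: P=68.32 Z=0.00 Y=0.87 C=119.16 M=442.55
t=2.24: P=59.57 Z=0.00 Y=0.71 C=126.97 M=484.11
t=2.56: P=51.91 Z=0.00 Y=0.58 C=133.77 M=520.33
t=2.88: P=45.21 Z=0.00 Y=0.49 C=139.70 M=551.89
Y(0.08)=10.169 > 9.572 but Y(0.09)=9.474 ≤ 9.572, so the first grid time is t=0.09.

Threshold first reached at t = 0.09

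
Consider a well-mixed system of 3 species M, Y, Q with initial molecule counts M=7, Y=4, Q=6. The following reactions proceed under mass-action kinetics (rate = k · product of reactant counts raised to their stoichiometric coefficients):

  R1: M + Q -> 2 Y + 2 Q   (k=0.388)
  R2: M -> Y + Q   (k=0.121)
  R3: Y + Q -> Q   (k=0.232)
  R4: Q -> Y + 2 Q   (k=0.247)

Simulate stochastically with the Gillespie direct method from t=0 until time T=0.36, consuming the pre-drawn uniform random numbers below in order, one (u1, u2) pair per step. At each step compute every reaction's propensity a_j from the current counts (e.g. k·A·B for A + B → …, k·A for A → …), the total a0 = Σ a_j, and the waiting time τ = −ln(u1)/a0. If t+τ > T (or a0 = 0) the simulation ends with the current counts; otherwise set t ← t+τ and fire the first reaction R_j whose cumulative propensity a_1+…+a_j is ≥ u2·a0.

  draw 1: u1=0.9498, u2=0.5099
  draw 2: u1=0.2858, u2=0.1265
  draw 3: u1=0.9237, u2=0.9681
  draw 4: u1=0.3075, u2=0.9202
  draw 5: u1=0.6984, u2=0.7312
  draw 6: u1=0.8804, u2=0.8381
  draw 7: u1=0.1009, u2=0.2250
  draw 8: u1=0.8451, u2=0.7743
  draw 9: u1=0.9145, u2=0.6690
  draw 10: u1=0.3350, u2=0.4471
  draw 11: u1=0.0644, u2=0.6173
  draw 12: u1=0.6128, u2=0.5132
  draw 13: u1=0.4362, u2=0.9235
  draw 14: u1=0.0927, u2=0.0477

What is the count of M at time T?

M at T = 3

t=0.000: M=7 Y=4 Q=6
Draw 1: a1=16.296, a2=0.847, a3=5.568, a4=1.482, a0=24.193; τ=−ln(0.9498)/24.193=0.002 → t=0.002; u2·a0=0.5099·24.193=12.336 ≤ a1=16.296 → R1 fires; M=6 Y=6 Q=7
Draw 2: a1=16.296, a2=0.726, a3=9.744, a4=1.729, a0=28.495; τ=−ln(0.2858)/28.495=0.044 → t=0.046; u2·a0=0.1265·28.495=3.605 ≤ a1=16.296 → R1 fires; M=5 Y=8 Q=8
Draw 3: a1=15.520, a2=0.605, a3=14.848, a4=1.976, a0=32.949; τ=−ln(0.9237)/32.949=0.002 → t=0.048; u2·a0=0.9681·32.949=31.898; a1+…+a3=30.973 < 31.898 ≤ a1+…+a4=32.949 → R4 fires; M=5 Y=9 Q=9
Draw 4: a1=17.460, a2=0.605, a3=18.792, a4=2.223, a0=39.080; τ=−ln(0.3075)/39.080=0.030 → t=0.079; u2·a0=0.9202·39.080=35.961; a1+a2=18.065 < 35.961 ≤ a1+…+a3=36.857 → R3 fires; M=5 Y=8 Q=9
Draw 5: a1=17.460, a2=0.605, a3=16.704, a4=2.223, a0=36.992; τ=−ln(0.6984)/36.992=0.010 → t=0.088; u2·a0=0.7312·36.992=27.049; a1+a2=18.065 < 27.049 ≤ a1+…+a3=34.769 → R3 fires; M=5 Y=7 Q=9
Draw 6: a1=17.460, a2=0.605, a3=14.616, a4=2.223, a0=34.904; τ=−ln(0.8804)/34.904=0.004 → t=0.092; u2·a0=0.8381·34.904=29.253; a1+a2=18.065 < 29.253 ≤ a1+…+a3=32.681 → R3 fires; M=5 Y=6 Q=9
Draw 7: a1=17.460, a2=0.605, a3=12.528, a4=2.223, a0=32.816; τ=−ln(0.1009)/32.816=0.070 → t=0.162; u2·a0=0.2250·32.816=7.384 ≤ a1=17.460 → R1 fires; M=4 Y=8 Q=10
Draw 8: a1=15.520, a2=0.484, a3=18.560, a4=2.470, a0=37.034; τ=−ln(0.8451)/37.034=0.005 → t=0.166; u2·a0=0.7743·37.034=28.675; a1+a2=16.004 < 28.675 ≤ a1+…+a3=34.564 → R3 fires; M=4 Y=7 Q=10
Draw 9: a1=15.520, a2=0.484, a3=16.240, a4=2.470, a0=34.714; τ=−ln(0.9145)/34.714=0.003 → t=0.169; u2·a0=0.6690·34.714=23.224; a1+a2=16.004 < 23.224 ≤ a1+…+a3=32.244 → R3 fires; M=4 Y=6 Q=10
Draw 10: a1=15.520, a2=0.484, a3=13.920, a4=2.470, a0=32.394; τ=−ln(0.3350)/32.394=0.034 → t=0.203; u2·a0=0.4471·32.394=14.483 ≤ a1=15.520 → R1 fires; M=3 Y=8 Q=11
Draw 11: a1=12.804, a2=0.363, a3=20.416, a4=2.717, a0=36.300; τ=−ln(0.0644)/36.300=0.076 → t=0.278; u2·a0=0.6173·36.300=22.408; a1+a2=13.167 < 22.408 ≤ a1+…+a3=33.583 → R3 fires; M=3 Y=7 Q=11
Draw 12: a1=12.804, a2=0.363, a3=17.864, a4=2.717, a0=33.748; τ=−ln(0.6128)/33.748=0.015 → t=0.293; u2·a0=0.5132·33.748=17.319; a1+a2=13.167 < 17.319 ≤ a1+…+a3=31.031 → R3 fires; M=3 Y=6 Q=11
Draw 13: a1=12.804, a2=0.363, a3=15.312, a4=2.717, a0=31.196; τ=−ln(0.4362)/31.196=0.027 → t=0.319; u2·a0=0.9235·31.196=28.810; a1+…+a3=28.479 < 28.810 ≤ a1+…+a4=31.196 → R4 fires; M=3 Y=7 Q=12
Draw 14: a1=13.968, a2=0.363, a3=19.488, a4=2.964, a0=36.783; τ=−ln(0.0927)/36.783=0.065 → t=0.384 > T=0.36: stop.
Read off M at T=0.36: 3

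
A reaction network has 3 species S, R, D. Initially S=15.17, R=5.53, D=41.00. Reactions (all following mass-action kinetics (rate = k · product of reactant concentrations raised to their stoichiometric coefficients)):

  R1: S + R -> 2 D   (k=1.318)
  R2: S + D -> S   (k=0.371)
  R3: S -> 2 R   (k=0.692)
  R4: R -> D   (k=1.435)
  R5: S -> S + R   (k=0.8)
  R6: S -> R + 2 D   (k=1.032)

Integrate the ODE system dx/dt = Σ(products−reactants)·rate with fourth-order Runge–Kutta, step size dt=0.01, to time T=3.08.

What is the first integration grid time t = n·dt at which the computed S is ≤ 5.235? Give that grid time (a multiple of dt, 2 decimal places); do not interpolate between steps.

Threshold first reached at t = 0.18

RK4 with dt=0.01: 308 steps to T=3.08. Trajectory (selected grid times):
t=0.00: S=15.17 R=5.53 D=41.00
t=0.17: S=5.38 R=2.49 D=36.79
t=0.18: S=5.12 R=2.45 D=36.56
t=0.34: S=2.42 R=2.07 D=34.16
t=0.68: S=0.60 R=1.53 D=32.67
t=1.03: S=0.18 R=1.06 D=32.53
t=1.37: S=0.07 R=0.71 D=32.66
t=1.71: S=0.03 R=0.47 D=32.81
t=2.05: S=0.01 R=0.30 D=32.93
t=2.40: S=0.01 R=0.19 D=33.02
t=2.74: S=0.00 R=0.12 D=33.08
t=3.08: S=0.00 R=0.08 D=33.12
S(0.17)=5.380 > 5.235 but S(0.18)=5.119 ≤ 5.235, so the first grid time is t=0.18.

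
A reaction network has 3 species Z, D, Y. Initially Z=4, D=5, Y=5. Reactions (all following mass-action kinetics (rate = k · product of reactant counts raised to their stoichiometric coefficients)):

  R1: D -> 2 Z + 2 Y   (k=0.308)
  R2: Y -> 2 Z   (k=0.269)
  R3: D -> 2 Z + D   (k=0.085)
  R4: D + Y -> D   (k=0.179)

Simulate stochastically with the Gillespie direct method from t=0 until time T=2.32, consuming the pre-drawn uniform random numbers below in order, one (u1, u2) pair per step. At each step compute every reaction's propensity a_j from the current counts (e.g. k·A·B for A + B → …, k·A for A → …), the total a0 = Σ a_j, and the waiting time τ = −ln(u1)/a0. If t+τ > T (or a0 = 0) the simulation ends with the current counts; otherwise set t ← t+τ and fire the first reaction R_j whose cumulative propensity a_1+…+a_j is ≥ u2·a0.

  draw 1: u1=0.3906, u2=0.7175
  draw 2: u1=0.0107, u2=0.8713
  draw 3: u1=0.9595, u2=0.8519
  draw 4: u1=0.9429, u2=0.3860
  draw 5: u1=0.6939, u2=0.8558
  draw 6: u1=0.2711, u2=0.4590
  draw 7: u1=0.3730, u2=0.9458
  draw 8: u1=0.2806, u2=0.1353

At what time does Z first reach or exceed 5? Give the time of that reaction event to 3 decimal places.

t=0.000: Z=4 D=5 Y=5
Draw 1: a1=1.540, a2=1.345, a3=0.425, a4=4.475, a0=7.785; τ=−ln(0.3906)/7.785=0.121 → t=0.121; u2·a0=0.7175·7.785=5.586; a1+…+a3=3.310 < 5.586 ≤ a1+…+a4=7.785 → R4 fires; Z=4 D=5 Y=4
Draw 2: a1=1.540, a2=1.076, a3=0.425, a4=3.580, a0=6.621; τ=−ln(0.0107)/6.621=0.685 → t=0.806; u2·a0=0.8713·6.621=5.769; a1+…+a3=3.041 < 5.769 ≤ a1+…+a4=6.621 → R4 fires; Z=4 D=5 Y=3
Draw 3: a1=1.540, a2=0.807, a3=0.425, a4=2.685, a0=5.457; τ=−ln(0.9595)/5.457=0.008 → t=0.814; u2·a0=0.8519·5.457=4.649; a1+…+a3=2.772 < 4.649 ≤ a1+…+a4=5.457 → R4 fires; Z=4 D=5 Y=2
Draw 4: a1=1.540, a2=0.538, a3=0.425, a4=1.790, a0=4.293; τ=−ln(0.9429)/4.293=0.014 → t=0.827; u2·a0=0.3860·4.293=1.657; a1=1.540 < 1.657 ≤ a1+a2=2.078 → R2 fires; Z=6 D=5 Y=1
Draw 5: a1=1.540, a2=0.269, a3=0.425, a4=0.895, a0=3.129; τ=−ln(0.6939)/3.129=0.117 → t=0.944; u2·a0=0.8558·3.129=2.678; a1+…+a3=2.234 < 2.678 ≤ a1+…+a4=3.129 → R4 fires; Z=6 D=5 Y=0
Draw 6: a1=1.540, a2=0.000, a3=0.425, a4=0.000, a0=1.965; τ=−ln(0.2711)/1.965=0.664 → t=1.608; u2·a0=0.4590·1.965=0.902 ≤ a1=1.540 → R1 fires; Z=8 D=4 Y=2
Draw 7: a1=1.232, a2=0.538, a3=0.340, a4=1.432, a0=3.542; τ=−ln(0.3730)/3.542=0.278 → t=1.887; u2·a0=0.9458·3.542=3.350; a1+…+a3=2.110 < 3.350 ≤ a1+…+a4=3.542 → R4 fires; Z=8 D=4 Y=1
Draw 8: a1=1.232, a2=0.269, a3=0.340, a4=0.716, a0=2.557; τ=−ln(0.2806)/2.557=0.497 → t=2.384 > T=2.32: stop.
Z first becomes ≥ 5 when it reaches 6 at the event at t=0.827.

Threshold first reached at t = 0.827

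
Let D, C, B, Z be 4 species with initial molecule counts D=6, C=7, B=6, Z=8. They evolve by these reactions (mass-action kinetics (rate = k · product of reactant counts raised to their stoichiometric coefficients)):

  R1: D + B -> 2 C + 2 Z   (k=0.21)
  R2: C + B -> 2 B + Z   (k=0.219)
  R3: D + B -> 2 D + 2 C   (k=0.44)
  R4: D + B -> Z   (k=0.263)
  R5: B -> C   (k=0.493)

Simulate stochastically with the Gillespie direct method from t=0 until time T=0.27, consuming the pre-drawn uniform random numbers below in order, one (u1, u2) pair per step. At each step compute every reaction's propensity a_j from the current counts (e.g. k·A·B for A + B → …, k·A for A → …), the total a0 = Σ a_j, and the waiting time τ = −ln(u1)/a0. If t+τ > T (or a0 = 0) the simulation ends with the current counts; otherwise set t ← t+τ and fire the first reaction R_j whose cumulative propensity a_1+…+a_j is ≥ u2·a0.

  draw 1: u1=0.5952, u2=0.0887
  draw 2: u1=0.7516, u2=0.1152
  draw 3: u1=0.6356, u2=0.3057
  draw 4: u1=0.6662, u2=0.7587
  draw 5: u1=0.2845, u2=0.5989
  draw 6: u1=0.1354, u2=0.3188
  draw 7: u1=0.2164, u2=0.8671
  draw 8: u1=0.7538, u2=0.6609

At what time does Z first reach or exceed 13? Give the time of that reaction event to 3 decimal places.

t=0.000: D=6 C=7 B=6 Z=8
Draw 1: a1=7.560, a2=9.198, a3=15.840, a4=9.468, a5=2.958, a0=45.024; τ=−ln(0.5952)/45.024=0.012 → t=0.012; u2·a0=0.0887·45.024=3.994 ≤ a1=7.560 → R1 fires; D=5 C=9 B=5 Z=10
Draw 2: a1=5.250, a2=9.855, a3=11.000, a4=6.575, a5=2.465, a0=35.145; τ=−ln(0.7516)/35.145=0.008 → t=0.020; u2·a0=0.1152·35.145=4.049 ≤ a1=5.250 → R1 fires; D=4 C=11 B=4 Z=12
Draw 3: a1=3.360, a2=9.636, a3=7.040, a4=4.208, a5=1.972, a0=26.216; τ=−ln(0.6356)/26.216=0.017 → t=0.037; u2·a0=0.3057·26.216=8.014; a1=3.360 < 8.014 ≤ a1+a2=12.996 → R2 fires; D=4 C=10 B=5 Z=13
Draw 4: a1=4.200, a2=10.950, a3=8.800, a4=5.260, a5=2.465, a0=31.675; τ=−ln(0.6662)/31.675=0.013 → t=0.050; u2·a0=0.7587·31.675=24.032; a1+…+a3=23.950 < 24.032 ≤ a1+…+a4=29.210 → R4 fires; D=3 C=10 B=4 Z=14
Draw 5: a1=2.520, a2=8.760, a3=5.280, a4=3.156, a5=1.972, a0=21.688; τ=−ln(0.2845)/21.688=0.058 → t=0.108; u2·a0=0.5989·21.688=12.989; a1+a2=11.280 < 12.989 ≤ a1+…+a3=16.560 → R3 fires; D=4 C=12 B=3 Z=14
Draw 6: a1=2.520, a2=7.884, a3=5.280, a4=3.156, a5=1.479, a0=20.319; τ=−ln(0.1354)/20.319=0.098 → t=0.206; u2·a0=0.3188·20.319=6.478; a1=2.520 < 6.478 ≤ a1+a2=10.404 → R2 fires; D=4 C=11 B=4 Z=15
Draw 7: a1=3.360, a2=9.636, a3=7.040, a4=4.208, a5=1.972, a0=26.216; τ=−ln(0.2164)/26.216=0.058 → t=0.265; u2·a0=0.8671·26.216=22.732; a1+…+a3=20.036 < 22.732 ≤ a1+…+a4=24.244 → R4 fires; D=3 C=11 B=3 Z=16
Draw 8: a1=1.890, a2=7.227, a3=3.960, a4=2.367, a5=1.479, a0=16.923; τ=−ln(0.7538)/16.923=0.017 → t=0.281 > T=0.27: stop.
Z first becomes ≥ 13 when it reaches 13 at the event at t=0.037.

Threshold first reached at t = 0.037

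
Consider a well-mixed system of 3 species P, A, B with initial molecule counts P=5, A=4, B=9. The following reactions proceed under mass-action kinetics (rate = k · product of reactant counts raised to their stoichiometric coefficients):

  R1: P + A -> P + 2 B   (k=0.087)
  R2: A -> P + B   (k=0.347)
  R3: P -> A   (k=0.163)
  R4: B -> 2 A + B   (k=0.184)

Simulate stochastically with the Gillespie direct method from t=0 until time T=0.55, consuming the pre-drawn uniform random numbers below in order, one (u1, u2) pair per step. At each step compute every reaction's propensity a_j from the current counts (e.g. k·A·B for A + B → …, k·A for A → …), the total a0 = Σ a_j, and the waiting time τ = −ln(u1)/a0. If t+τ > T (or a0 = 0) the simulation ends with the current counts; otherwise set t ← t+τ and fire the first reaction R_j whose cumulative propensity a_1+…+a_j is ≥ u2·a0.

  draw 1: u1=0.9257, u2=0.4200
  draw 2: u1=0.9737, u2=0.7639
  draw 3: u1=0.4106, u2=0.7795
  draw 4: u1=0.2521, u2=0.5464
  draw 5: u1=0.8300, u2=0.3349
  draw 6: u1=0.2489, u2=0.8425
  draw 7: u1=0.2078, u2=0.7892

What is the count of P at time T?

P at T = 7

t=0.000: P=5 A=4 B=9
Draw 1: a1=1.740, a2=1.388, a3=0.815, a4=1.656, a0=5.599; τ=−ln(0.9257)/5.599=0.014 → t=0.014; u2·a0=0.4200·5.599=2.352; a1=1.740 < 2.352 ≤ a1+a2=3.128 → R2 fires; P=6 A=3 B=10
Draw 2: a1=1.566, a2=1.041, a3=0.978, a4=1.840, a0=5.425; τ=−ln(0.9737)/5.425=0.005 → t=0.019; u2·a0=0.7639·5.425=4.144; a1+…+a3=3.585 < 4.144 ≤ a1+…+a4=5.425 → R4 fires; P=6 A=5 B=10
Draw 3: a1=2.610, a2=1.735, a3=0.978, a4=1.840, a0=7.163; τ=−ln(0.4106)/7.163=0.124 → t=0.143; u2·a0=0.7795·7.163=5.584; a1+…+a3=5.323 < 5.584 ≤ a1+…+a4=7.163 → R4 fires; P=6 A=7 B=10
Draw 4: a1=3.654, a2=2.429, a3=0.978, a4=1.840, a0=8.901; τ=−ln(0.2521)/8.901=0.155 → t=0.298; u2·a0=0.5464·8.901=4.864; a1=3.654 < 4.864 ≤ a1+a2=6.083 → R2 fires; P=7 A=6 B=11
Draw 5: a1=3.654, a2=2.082, a3=1.141, a4=2.024, a0=8.901; τ=−ln(0.8300)/8.901=0.021 → t=0.319; u2·a0=0.3349·8.901=2.981 ≤ a1=3.654 → R1 fires; P=7 A=5 B=13
Draw 6: a1=3.045, a2=1.735, a3=1.141, a4=2.392, a0=8.313; τ=−ln(0.2489)/8.313=0.167 → t=0.486; u2·a0=0.8425·8.313=7.004; a1+…+a3=5.921 < 7.004 ≤ a1+…+a4=8.313 → R4 fires; P=7 A=7 B=13
Draw 7: a1=4.263, a2=2.429, a3=1.141, a4=2.392, a0=10.225; τ=−ln(0.2078)/10.225=0.154 → t=0.640 > T=0.55: stop.
Read off P at T=0.55: 7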